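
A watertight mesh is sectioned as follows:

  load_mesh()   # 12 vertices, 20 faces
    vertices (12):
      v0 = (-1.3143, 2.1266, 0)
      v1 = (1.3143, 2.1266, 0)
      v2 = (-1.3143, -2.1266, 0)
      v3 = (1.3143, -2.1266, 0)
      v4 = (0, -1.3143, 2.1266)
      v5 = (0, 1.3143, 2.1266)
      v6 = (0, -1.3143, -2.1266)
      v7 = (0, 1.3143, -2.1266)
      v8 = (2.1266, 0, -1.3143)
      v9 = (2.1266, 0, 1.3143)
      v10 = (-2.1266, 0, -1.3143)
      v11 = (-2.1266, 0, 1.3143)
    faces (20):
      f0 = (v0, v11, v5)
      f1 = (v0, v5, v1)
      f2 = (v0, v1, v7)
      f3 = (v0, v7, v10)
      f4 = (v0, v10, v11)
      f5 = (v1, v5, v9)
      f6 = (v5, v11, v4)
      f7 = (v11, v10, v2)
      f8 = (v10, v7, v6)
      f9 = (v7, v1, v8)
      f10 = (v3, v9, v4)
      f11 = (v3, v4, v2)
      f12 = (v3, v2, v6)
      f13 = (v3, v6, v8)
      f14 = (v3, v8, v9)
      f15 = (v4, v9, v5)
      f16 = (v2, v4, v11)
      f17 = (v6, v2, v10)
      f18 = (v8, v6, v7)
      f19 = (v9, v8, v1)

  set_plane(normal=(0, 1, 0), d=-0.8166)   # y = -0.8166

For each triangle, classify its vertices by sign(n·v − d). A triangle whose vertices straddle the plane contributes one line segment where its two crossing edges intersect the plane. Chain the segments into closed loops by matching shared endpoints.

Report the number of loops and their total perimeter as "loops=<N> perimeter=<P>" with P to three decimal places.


loops=1 perimeter=12.397

Straddling triangles (10 of 20):
  (v5,v11,v4) [++-] → (-0.805302, -0.8166, 1.819)–(0, -0.8166, 2.1266)  len=0.8621
  (v11,v10,v2) [++-] → (-1.81468, -0.8166, -0.809618)–(-1.81468, -0.8166, 0.809618)  len=1.6192
  (v10,v7,v6) [++-] → (0, -0.8166, -2.1266)–(-0.805302, -0.8166, -1.819)  len=0.8621
  (v3,v9,v4) [-+-] → (1.81468, -0.8166, 0.809618)–(0.805302, -0.8166, 1.819)  len=1.4275
  (v3,v6,v8) [--+] → (0.805302, -0.8166, -1.819)–(1.81468, -0.8166, -0.809618)  len=1.4275
  (v3,v8,v9) [-++] → (1.81468, -0.8166, -0.809618)–(1.81468, -0.8166, 0.809618)  len=1.6192
  (v4,v9,v5) [-++] → (0.805302, -0.8166, 1.819)–(0, -0.8166, 2.1266)  len=0.8621
  (v2,v4,v11) [--+] → (-0.805302, -0.8166, 1.819)–(-1.81468, -0.8166, 0.809618)  len=1.4275
  (v6,v2,v10) [--+] → (-1.81468, -0.8166, -0.809618)–(-0.805302, -0.8166, -1.819)  len=1.4275
  (v8,v6,v7) [+-+] → (0.805302, -0.8166, -1.819)–(0, -0.8166, -2.1266)  len=0.8621

Chained into 1 loop(s):
  loop 1: 10 segments, perimeter = 12.3966
Total perimeter = 12.397


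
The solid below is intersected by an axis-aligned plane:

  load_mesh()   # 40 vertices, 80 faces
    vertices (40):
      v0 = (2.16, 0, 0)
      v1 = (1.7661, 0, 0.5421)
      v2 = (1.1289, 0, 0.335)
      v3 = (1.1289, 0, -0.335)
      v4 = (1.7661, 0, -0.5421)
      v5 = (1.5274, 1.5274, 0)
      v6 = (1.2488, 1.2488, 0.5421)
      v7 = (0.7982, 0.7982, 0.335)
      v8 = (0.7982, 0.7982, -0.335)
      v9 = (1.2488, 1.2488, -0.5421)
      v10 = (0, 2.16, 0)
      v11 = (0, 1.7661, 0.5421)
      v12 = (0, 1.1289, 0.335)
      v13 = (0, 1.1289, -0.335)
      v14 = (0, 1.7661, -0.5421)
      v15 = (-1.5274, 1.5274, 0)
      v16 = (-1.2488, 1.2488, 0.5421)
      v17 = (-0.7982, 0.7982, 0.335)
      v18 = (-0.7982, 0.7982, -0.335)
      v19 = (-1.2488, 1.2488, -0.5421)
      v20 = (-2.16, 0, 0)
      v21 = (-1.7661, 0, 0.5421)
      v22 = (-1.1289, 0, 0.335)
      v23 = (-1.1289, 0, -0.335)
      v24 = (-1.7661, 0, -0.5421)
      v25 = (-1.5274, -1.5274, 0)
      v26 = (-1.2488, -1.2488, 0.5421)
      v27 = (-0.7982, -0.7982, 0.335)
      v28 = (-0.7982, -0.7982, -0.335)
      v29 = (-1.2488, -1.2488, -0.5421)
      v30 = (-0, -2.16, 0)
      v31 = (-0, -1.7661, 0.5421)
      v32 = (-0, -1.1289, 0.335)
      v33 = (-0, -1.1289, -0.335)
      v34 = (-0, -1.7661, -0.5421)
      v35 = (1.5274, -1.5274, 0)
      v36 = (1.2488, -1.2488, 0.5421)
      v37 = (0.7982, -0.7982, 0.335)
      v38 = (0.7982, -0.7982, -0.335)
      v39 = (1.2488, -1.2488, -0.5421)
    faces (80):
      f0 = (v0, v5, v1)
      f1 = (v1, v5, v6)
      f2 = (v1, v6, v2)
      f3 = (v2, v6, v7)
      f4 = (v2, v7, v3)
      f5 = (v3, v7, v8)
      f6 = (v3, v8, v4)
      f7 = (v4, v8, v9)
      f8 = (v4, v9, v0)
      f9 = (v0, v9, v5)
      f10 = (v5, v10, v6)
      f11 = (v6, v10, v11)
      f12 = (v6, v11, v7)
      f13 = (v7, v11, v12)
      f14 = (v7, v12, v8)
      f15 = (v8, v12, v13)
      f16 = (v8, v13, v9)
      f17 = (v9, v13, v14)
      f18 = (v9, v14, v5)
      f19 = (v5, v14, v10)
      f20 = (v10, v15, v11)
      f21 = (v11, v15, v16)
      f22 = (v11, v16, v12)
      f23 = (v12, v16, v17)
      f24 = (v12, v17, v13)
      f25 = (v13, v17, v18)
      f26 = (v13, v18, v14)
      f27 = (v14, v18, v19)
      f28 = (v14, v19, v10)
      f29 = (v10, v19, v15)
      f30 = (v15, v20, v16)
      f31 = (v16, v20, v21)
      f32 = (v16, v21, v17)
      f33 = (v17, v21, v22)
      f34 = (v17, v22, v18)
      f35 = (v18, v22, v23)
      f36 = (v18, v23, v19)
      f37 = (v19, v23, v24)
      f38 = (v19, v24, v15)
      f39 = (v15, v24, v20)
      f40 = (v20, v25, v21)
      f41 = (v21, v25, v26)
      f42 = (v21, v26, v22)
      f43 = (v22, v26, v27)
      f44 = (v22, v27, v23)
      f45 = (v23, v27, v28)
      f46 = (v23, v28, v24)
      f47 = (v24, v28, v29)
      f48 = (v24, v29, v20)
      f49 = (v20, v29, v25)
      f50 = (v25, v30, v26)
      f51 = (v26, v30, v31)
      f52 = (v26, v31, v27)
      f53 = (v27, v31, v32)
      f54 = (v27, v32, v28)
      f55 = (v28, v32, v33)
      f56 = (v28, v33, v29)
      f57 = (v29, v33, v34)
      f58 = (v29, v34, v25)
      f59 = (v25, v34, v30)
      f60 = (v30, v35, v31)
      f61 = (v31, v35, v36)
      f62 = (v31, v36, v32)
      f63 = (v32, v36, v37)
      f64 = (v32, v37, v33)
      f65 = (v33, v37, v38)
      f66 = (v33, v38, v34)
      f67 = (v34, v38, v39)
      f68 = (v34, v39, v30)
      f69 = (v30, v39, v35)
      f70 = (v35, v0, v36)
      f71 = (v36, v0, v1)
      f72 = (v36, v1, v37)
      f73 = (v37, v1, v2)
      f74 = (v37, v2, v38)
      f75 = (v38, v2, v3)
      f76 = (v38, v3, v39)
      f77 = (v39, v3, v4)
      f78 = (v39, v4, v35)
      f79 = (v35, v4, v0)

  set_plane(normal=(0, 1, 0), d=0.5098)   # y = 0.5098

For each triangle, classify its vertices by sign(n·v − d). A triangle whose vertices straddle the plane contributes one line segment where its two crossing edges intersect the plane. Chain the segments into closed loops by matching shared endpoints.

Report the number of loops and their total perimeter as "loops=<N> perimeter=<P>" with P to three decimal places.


loops=2 perimeter=6.701

Straddling triangles (20 of 80):
  (v0,v5,v1) [-+-] → (1.94886, 0.5098, 0)–(1.68643, 0.5098, 0.361163)  len=0.4464
  (v1,v5,v6) [-++] → (1.68643, 0.5098, 0.361163)–(1.55492, 0.5098, 0.5421)  len=0.2237
  (v1,v6,v2) [-+-] → (1.55492, 0.5098, 0.5421)–(1.17785, 0.5098, 0.419545)  len=0.3965
  (v2,v6,v7) [-++] → (1.17785, 0.5098, 0.419545)–(0.917686, 0.5098, 0.335)  len=0.2736
  (v2,v7,v3) [-+-] → (0.917686, 0.5098, 0.335)–(0.917686, 0.5098, 0.0929203)  len=0.2421
  (v3,v7,v8) [-++] → (0.917686, 0.5098, 0.0929203)–(0.917686, 0.5098, -0.335)  len=0.4279
  (v3,v8,v4) [-+-] → (0.917686, 0.5098, -0.335)–(1.14791, 0.5098, -0.409828)  len=0.2421
  (v4,v8,v9) [-++] → (1.14791, 0.5098, -0.409828)–(1.55492, 0.5098, -0.5421)  len=0.4280
  (v4,v9,v0) [-+-] → (1.55492, 0.5098, -0.5421)–(1.78802, 0.5098, -0.221303)  len=0.3965
  (v0,v9,v5) [-++] → (1.78802, 0.5098, -0.221303)–(1.94886, 0.5098, 0)  len=0.2736
  (v15,v20,v16) [+-+] → (-1.94886, 0.5098, 0)–(-1.78802, 0.5098, 0.221303)  len=0.2736
  (v16,v20,v21) [+--] → (-1.78802, 0.5098, 0.221303)–(-1.55492, 0.5098, 0.5421)  len=0.3965
  (v16,v21,v17) [+-+] → (-1.55492, 0.5098, 0.5421)–(-1.14791, 0.5098, 0.409828)  len=0.4280
  (v17,v21,v22) [+--] → (-1.14791, 0.5098, 0.409828)–(-0.917686, 0.5098, 0.335)  len=0.2421
  (v17,v22,v18) [+-+] → (-0.917686, 0.5098, 0.335)–(-0.917686, 0.5098, -0.0929203)  len=0.4279
  (v18,v22,v23) [+--] → (-0.917686, 0.5098, -0.0929203)–(-0.917686, 0.5098, -0.335)  len=0.2421
  (v18,v23,v19) [+-+] → (-0.917686, 0.5098, -0.335)–(-1.17785, 0.5098, -0.419545)  len=0.2736
  (v19,v23,v24) [+--] → (-1.17785, 0.5098, -0.419545)–(-1.55492, 0.5098, -0.5421)  len=0.3965
  (v19,v24,v15) [+-+] → (-1.55492, 0.5098, -0.5421)–(-1.68643, 0.5098, -0.361163)  len=0.2237
  (v15,v24,v20) [+--] → (-1.68643, 0.5098, -0.361163)–(-1.94886, 0.5098, 0)  len=0.4464

Chained into 2 loop(s):
  loop 1: 10 segments, perimeter = 3.3503
  loop 2: 10 segments, perimeter = 3.3503
Total perimeter = 6.701


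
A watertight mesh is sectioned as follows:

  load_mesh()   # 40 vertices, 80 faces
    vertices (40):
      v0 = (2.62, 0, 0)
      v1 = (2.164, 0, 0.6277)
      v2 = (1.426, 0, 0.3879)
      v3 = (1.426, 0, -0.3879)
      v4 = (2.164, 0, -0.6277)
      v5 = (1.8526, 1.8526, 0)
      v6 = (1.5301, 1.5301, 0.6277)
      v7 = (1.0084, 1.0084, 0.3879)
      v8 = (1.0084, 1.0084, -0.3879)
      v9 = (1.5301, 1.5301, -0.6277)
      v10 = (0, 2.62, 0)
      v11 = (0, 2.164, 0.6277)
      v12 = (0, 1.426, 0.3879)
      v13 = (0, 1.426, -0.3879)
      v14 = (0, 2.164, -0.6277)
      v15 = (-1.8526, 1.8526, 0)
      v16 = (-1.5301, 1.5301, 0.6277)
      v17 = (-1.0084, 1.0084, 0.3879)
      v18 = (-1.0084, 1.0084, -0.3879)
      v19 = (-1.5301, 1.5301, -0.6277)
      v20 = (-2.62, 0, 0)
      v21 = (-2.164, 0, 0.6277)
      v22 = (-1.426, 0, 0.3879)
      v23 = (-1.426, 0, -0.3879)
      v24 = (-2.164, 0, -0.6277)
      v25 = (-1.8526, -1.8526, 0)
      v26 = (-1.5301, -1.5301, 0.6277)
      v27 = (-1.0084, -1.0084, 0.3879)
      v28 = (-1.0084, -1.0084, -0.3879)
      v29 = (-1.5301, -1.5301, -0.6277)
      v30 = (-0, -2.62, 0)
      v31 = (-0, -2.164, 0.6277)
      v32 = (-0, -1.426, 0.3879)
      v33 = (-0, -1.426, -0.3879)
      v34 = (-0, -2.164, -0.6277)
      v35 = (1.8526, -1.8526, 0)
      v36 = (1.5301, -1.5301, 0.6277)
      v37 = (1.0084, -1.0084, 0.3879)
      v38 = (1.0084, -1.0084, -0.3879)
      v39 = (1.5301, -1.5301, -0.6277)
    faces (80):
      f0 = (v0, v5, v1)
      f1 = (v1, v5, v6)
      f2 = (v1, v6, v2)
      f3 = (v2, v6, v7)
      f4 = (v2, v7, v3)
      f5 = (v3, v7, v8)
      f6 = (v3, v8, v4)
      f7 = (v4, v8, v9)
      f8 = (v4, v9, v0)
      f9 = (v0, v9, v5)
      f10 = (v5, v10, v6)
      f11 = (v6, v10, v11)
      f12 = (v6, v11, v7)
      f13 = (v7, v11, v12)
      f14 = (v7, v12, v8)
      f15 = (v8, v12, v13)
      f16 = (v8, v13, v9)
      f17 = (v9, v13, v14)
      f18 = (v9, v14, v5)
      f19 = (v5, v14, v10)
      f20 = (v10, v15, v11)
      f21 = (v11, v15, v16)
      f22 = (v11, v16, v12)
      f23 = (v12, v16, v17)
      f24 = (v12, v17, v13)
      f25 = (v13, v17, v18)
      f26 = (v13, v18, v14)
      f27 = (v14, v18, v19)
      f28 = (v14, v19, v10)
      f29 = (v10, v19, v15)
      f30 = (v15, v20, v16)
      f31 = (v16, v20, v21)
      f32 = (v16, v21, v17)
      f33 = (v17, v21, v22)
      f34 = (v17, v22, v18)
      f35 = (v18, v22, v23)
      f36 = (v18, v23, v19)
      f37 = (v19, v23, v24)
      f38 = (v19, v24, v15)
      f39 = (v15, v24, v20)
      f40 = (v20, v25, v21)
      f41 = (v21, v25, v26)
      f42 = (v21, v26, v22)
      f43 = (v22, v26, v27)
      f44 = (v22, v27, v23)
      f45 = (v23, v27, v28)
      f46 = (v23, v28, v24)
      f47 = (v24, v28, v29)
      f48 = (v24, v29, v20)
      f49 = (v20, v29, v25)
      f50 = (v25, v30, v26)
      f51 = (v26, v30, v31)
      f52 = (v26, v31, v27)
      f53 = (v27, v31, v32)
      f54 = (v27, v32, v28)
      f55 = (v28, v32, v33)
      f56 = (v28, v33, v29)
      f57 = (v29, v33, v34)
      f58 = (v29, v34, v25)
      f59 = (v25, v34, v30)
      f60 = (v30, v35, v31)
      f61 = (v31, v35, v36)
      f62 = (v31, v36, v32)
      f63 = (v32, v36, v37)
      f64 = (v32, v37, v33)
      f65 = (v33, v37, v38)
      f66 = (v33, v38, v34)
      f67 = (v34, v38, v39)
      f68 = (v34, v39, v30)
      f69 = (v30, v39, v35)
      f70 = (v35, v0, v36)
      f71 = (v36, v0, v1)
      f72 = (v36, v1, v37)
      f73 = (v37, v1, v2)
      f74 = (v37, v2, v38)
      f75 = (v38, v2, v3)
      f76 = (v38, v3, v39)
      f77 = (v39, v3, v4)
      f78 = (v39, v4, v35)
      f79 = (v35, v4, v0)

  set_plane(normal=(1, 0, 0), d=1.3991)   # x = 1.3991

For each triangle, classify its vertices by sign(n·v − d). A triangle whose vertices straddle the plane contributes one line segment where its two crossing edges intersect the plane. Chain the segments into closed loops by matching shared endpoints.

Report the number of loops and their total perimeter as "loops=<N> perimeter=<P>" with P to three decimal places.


Straddling triangles (24 of 80):
  (v2,v6,v7) [++-] → (1.3991, 1.3991, 0.567486)–(1.3991, 0.0649568, 0.3879)  len=1.3462
  (v2,v7,v3) [+-+] → (1.3991, 0.0649568, 0.3879)–(1.3991, 0.0649568, -0.337926)  len=0.7258
  (v3,v7,v8) [+--] → (1.3991, 0.0649568, -0.337926)–(1.3991, 0.0649568, -0.3879)  len=0.0500
  (v3,v8,v4) [+-+] → (1.3991, 0.0649568, -0.3879)–(1.3991, 0.667467, -0.468975)  len=0.6079
  (v4,v8,v9) [+-+] → (1.3991, 0.667467, -0.468975)–(1.3991, 1.3991, -0.567486)  len=0.7382
  (v5,v10,v6) [+-+] → (1.3991, 2.04045, 0)–(1.3991, 1.62341, 0.573959)  len=0.7095
  (v6,v10,v11) [+--] → (1.3991, 1.62341, 0.573959)–(1.3991, 1.58437, 0.6277)  len=0.0664
  (v6,v11,v7) [+--] → (1.3991, 1.58437, 0.6277)–(1.3991, 1.3991, 0.567486)  len=0.1948
  (v8,v13,v9) [--+] → (1.3991, 1.52119, -0.607169)–(1.3991, 1.3991, -0.567486)  len=0.1284
  (v9,v13,v14) [+--] → (1.3991, 1.52119, -0.607169)–(1.3991, 1.58437, -0.6277)  len=0.0664
  (v9,v14,v5) [+-+] → (1.3991, 1.58437, -0.6277)–(1.3991, 1.92883, -0.153655)  len=0.5860
  (v5,v14,v10) [+--] → (1.3991, 1.92883, -0.153655)–(1.3991, 2.04045, 0)  len=0.1899
  (v30,v35,v31) [-+-] → (1.3991, -2.04045, 0)–(1.3991, -1.92883, 0.153655)  len=0.1899
  (v31,v35,v36) [-++] → (1.3991, -1.92883, 0.153655)–(1.3991, -1.58437, 0.6277)  len=0.5860
  (v31,v36,v32) [-+-] → (1.3991, -1.58437, 0.6277)–(1.3991, -1.52119, 0.607169)  len=0.0664
  (v32,v36,v37) [-+-] → (1.3991, -1.52119, 0.607169)–(1.3991, -1.3991, 0.567486)  len=0.1284
  (v34,v38,v39) [--+] → (1.3991, -1.3991, -0.567486)–(1.3991, -1.58437, -0.6277)  len=0.1948
  (v34,v39,v30) [-+-] → (1.3991, -1.58437, -0.6277)–(1.3991, -1.62341, -0.573959)  len=0.0664
  (v30,v39,v35) [-++] → (1.3991, -1.62341, -0.573959)–(1.3991, -2.04045, 0)  len=0.7095
  (v36,v1,v37) [++-] → (1.3991, -0.667467, 0.468975)–(1.3991, -1.3991, 0.567486)  len=0.7382
  (v37,v1,v2) [-++] → (1.3991, -0.667467, 0.468975)–(1.3991, -0.0649568, 0.3879)  len=0.6079
  (v37,v2,v38) [-+-] → (1.3991, -0.0649568, 0.3879)–(1.3991, -0.0649568, 0.337926)  len=0.0500
  (v38,v2,v3) [-++] → (1.3991, -0.0649568, 0.337926)–(1.3991, -0.0649568, -0.3879)  len=0.7258
  (v38,v3,v39) [-++] → (1.3991, -0.0649568, -0.3879)–(1.3991, -1.3991, -0.567486)  len=1.3462

Chained into 2 loop(s):
  loop 1: 12 segments, perimeter = 5.4096
  loop 2: 12 segments, perimeter = 5.4096
Total perimeter = 10.819

loops=2 perimeter=10.819


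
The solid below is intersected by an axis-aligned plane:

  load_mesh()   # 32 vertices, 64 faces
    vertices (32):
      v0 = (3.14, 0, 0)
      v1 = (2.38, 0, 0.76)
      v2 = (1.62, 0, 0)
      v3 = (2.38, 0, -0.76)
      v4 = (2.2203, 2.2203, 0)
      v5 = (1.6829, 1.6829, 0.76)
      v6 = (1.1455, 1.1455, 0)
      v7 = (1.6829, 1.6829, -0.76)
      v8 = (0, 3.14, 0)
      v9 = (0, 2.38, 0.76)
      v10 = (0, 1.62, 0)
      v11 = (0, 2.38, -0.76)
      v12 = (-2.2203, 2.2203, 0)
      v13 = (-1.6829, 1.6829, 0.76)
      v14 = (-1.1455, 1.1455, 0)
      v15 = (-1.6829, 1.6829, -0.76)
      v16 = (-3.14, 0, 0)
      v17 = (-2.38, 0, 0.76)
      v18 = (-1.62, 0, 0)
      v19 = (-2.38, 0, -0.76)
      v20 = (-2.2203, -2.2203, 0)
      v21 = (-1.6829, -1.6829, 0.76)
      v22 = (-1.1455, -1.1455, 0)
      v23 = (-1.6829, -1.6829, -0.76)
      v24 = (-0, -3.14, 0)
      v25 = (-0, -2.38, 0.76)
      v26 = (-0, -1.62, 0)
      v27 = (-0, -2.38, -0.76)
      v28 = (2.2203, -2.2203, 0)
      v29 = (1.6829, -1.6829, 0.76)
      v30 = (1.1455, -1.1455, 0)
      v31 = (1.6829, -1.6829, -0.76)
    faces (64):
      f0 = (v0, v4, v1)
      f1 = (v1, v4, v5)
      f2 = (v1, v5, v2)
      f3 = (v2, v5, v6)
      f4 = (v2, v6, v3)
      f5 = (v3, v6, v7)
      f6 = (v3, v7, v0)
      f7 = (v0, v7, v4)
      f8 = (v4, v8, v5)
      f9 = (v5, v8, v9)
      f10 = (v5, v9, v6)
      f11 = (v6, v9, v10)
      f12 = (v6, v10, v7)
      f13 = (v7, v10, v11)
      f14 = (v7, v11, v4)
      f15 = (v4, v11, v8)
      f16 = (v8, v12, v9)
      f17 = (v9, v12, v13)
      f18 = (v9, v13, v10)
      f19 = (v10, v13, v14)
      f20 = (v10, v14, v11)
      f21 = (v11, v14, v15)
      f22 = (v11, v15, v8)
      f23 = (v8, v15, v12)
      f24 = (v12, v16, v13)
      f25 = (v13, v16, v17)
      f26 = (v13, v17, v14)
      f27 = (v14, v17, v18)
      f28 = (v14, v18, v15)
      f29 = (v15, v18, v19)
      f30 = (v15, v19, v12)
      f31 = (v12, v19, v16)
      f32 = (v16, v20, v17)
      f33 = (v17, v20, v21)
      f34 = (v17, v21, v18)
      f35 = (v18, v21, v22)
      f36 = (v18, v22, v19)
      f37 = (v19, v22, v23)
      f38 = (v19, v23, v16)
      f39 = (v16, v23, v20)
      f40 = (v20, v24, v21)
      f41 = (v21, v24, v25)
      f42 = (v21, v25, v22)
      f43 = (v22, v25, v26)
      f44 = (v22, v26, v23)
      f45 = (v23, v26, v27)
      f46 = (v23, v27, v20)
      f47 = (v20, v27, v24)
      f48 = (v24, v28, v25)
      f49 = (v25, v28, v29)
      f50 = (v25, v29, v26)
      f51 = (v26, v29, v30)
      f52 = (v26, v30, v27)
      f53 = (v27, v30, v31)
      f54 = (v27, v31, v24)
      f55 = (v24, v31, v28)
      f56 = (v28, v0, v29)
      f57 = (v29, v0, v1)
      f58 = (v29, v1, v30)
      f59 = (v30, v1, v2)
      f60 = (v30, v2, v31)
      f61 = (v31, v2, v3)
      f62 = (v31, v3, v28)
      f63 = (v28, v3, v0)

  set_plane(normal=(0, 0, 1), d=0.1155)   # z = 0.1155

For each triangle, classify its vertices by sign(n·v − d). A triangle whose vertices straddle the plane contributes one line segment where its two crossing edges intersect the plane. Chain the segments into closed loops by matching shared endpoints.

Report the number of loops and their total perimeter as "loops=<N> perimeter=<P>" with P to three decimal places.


Straddling triangles (32 of 64):
  (v0,v4,v1) [--+] → (2.24457, 1.88287, 0.1155)–(3.0245, 0, 0.1155)  len=2.0380
  (v1,v4,v5) [+-+] → (2.24457, 1.88287, 0.1155)–(2.13863, 2.13863, 0.1155)  len=0.2768
  (v1,v5,v2) [++-] → (1.62956, 0.255757, 0.1155)–(1.7355, 0, 0.1155)  len=0.2768
  (v2,v5,v6) [-+-] → (1.62956, 0.255757, 0.1155)–(1.22717, 1.22717, 0.1155)  len=1.0515
  (v4,v8,v5) [--+] → (0.255757, 2.91856, 0.1155)–(2.13863, 2.13863, 0.1155)  len=2.0380
  (v5,v8,v9) [+-+] → (0.255757, 2.91856, 0.1155)–(0, 3.0245, 0.1155)  len=0.2768
  (v5,v9,v6) [++-] → (0.971414, 1.33311, 0.1155)–(1.22717, 1.22717, 0.1155)  len=0.2768
  (v6,v9,v10) [-+-] → (0.971414, 1.33311, 0.1155)–(0, 1.7355, 0.1155)  len=1.0515
  (v8,v12,v9) [--+] → (-1.88287, 2.24457, 0.1155)–(0, 3.0245, 0.1155)  len=2.0380
  (v9,v12,v13) [+-+] → (-1.88287, 2.24457, 0.1155)–(-2.13863, 2.13863, 0.1155)  len=0.2768
  (v9,v13,v10) [++-] → (-0.255757, 1.62956, 0.1155)–(0, 1.7355, 0.1155)  len=0.2768
  (v10,v13,v14) [-+-] → (-0.255757, 1.62956, 0.1155)–(-1.22717, 1.22717, 0.1155)  len=1.0515
  (v12,v16,v13) [--+] → (-2.91856, 0.255757, 0.1155)–(-2.13863, 2.13863, 0.1155)  len=2.0380
  (v13,v16,v17) [+-+] → (-2.91856, 0.255757, 0.1155)–(-3.0245, 0, 0.1155)  len=0.2768
  (v13,v17,v14) [++-] → (-1.33311, 0.971414, 0.1155)–(-1.22717, 1.22717, 0.1155)  len=0.2768
  (v14,v17,v18) [-+-] → (-1.33311, 0.971414, 0.1155)–(-1.7355, 0, 0.1155)  len=1.0515
  (v16,v20,v17) [--+] → (-2.24457, -1.88287, 0.1155)–(-3.0245, 0, 0.1155)  len=2.0380
  (v17,v20,v21) [+-+] → (-2.24457, -1.88287, 0.1155)–(-2.13863, -2.13863, 0.1155)  len=0.2768
  (v17,v21,v18) [++-] → (-1.62956, -0.255757, 0.1155)–(-1.7355, 0, 0.1155)  len=0.2768
  (v18,v21,v22) [-+-] → (-1.62956, -0.255757, 0.1155)–(-1.22717, -1.22717, 0.1155)  len=1.0515
  (v20,v24,v21) [--+] → (-0.255757, -2.91856, 0.1155)–(-2.13863, -2.13863, 0.1155)  len=2.0380
  (v21,v24,v25) [+-+] → (-0.255757, -2.91856, 0.1155)–(0, -3.0245, 0.1155)  len=0.2768
  (v21,v25,v22) [++-] → (-0.971414, -1.33311, 0.1155)–(-1.22717, -1.22717, 0.1155)  len=0.2768
  (v22,v25,v26) [-+-] → (-0.971414, -1.33311, 0.1155)–(0, -1.7355, 0.1155)  len=1.0515
  (v24,v28,v25) [--+] → (1.88287, -2.24457, 0.1155)–(0, -3.0245, 0.1155)  len=2.0380
  (v25,v28,v29) [+-+] → (1.88287, -2.24457, 0.1155)–(2.13863, -2.13863, 0.1155)  len=0.2768
  (v25,v29,v26) [++-] → (0.255757, -1.62956, 0.1155)–(0, -1.7355, 0.1155)  len=0.2768
  (v26,v29,v30) [-+-] → (0.255757, -1.62956, 0.1155)–(1.22717, -1.22717, 0.1155)  len=1.0515
  (v28,v0,v29) [--+] → (2.91856, -0.255757, 0.1155)–(2.13863, -2.13863, 0.1155)  len=2.0380
  (v29,v0,v1) [+-+] → (2.91856, -0.255757, 0.1155)–(3.0245, 0, 0.1155)  len=0.2768
  (v29,v1,v30) [++-] → (1.33311, -0.971414, 0.1155)–(1.22717, -1.22717, 0.1155)  len=0.2768
  (v30,v1,v2) [-+-] → (1.33311, -0.971414, 0.1155)–(1.7355, 0, 0.1155)  len=1.0515

Chained into 2 loop(s):
  loop 1: 16 segments, perimeter = 18.5188
  loop 2: 16 segments, perimeter = 10.6263
Total perimeter = 29.145

loops=2 perimeter=29.145


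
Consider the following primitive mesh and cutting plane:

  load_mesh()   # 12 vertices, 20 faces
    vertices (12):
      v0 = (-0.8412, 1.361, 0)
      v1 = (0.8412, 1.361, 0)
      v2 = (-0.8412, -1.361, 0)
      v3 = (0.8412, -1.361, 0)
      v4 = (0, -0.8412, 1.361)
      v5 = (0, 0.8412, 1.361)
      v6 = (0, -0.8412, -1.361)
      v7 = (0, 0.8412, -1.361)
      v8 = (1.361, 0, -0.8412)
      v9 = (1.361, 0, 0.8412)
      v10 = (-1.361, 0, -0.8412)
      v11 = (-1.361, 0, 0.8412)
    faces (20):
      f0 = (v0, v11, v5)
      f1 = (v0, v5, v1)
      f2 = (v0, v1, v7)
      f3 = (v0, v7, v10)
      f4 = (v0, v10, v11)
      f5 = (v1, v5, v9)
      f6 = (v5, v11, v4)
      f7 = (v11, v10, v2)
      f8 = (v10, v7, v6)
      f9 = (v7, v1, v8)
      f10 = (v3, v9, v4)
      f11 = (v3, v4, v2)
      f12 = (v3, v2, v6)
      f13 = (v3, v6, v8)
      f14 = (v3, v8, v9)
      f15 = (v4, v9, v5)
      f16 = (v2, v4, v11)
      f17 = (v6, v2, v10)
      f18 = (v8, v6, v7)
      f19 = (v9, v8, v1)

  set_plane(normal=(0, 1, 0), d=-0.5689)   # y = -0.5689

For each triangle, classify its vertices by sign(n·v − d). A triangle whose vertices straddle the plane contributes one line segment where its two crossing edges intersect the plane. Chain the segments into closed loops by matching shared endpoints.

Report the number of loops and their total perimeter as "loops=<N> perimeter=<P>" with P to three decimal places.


loops=1 perimeter=7.822

Straddling triangles (10 of 20):
  (v5,v11,v4) [++-] → (-0.440561, -0.5689, 1.19274)–(0, -0.5689, 1.361)  len=0.4716
  (v11,v10,v2) [++-] → (-1.14372, -0.5689, -0.489577)–(-1.14372, -0.5689, 0.489577)  len=0.9792
  (v10,v7,v6) [++-] → (0, -0.5689, -1.361)–(-0.440561, -0.5689, -1.19274)  len=0.4716
  (v3,v9,v4) [-+-] → (1.14372, -0.5689, 0.489577)–(0.440561, -0.5689, 1.19274)  len=0.9944
  (v3,v6,v8) [--+] → (0.440561, -0.5689, -1.19274)–(1.14372, -0.5689, -0.489577)  len=0.9944
  (v3,v8,v9) [-++] → (1.14372, -0.5689, -0.489577)–(1.14372, -0.5689, 0.489577)  len=0.9792
  (v4,v9,v5) [-++] → (0.440561, -0.5689, 1.19274)–(0, -0.5689, 1.361)  len=0.4716
  (v2,v4,v11) [--+] → (-0.440561, -0.5689, 1.19274)–(-1.14372, -0.5689, 0.489577)  len=0.9944
  (v6,v2,v10) [--+] → (-1.14372, -0.5689, -0.489577)–(-0.440561, -0.5689, -1.19274)  len=0.9944
  (v8,v6,v7) [+-+] → (0.440561, -0.5689, -1.19274)–(0, -0.5689, -1.361)  len=0.4716

Chained into 1 loop(s):
  loop 1: 10 segments, perimeter = 7.8224
Total perimeter = 7.822


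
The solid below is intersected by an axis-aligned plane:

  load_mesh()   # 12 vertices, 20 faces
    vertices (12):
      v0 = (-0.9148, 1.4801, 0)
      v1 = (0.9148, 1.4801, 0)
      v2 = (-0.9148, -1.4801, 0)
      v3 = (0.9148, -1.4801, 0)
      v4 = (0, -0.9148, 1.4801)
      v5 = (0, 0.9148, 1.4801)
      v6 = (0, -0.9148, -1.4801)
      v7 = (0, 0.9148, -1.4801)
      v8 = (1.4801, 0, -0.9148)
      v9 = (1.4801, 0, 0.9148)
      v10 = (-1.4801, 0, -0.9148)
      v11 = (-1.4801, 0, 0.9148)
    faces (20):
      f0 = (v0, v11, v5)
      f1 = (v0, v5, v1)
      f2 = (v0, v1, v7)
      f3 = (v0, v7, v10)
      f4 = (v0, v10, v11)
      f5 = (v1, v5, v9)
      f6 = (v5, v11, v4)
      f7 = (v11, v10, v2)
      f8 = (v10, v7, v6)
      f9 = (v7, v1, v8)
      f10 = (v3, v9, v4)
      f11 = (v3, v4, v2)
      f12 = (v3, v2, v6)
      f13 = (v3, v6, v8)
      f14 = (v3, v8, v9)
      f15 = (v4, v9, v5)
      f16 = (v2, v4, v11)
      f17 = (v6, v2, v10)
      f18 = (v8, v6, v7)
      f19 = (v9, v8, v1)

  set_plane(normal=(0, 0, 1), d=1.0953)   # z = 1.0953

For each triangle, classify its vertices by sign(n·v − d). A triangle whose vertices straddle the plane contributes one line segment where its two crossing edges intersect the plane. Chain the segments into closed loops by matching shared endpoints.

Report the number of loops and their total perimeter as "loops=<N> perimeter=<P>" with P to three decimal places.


loops=1 perimeter=6.474

Straddling triangles (8 of 20):
  (v0,v11,v5) [--+] → (-1.0075, 0.292095, 1.0953)–(-0.237832, 1.06177, 1.0953)  len=1.0885
  (v0,v5,v1) [-+-] → (-0.237832, 1.06177, 1.0953)–(0.237832, 1.06177, 1.0953)  len=0.4757
  (v1,v5,v9) [-+-] → (0.237832, 1.06177, 1.0953)–(1.0075, 0.292095, 1.0953)  len=1.0885
  (v5,v11,v4) [+-+] → (-1.0075, 0.292095, 1.0953)–(-1.0075, -0.292095, 1.0953)  len=0.5842
  (v3,v9,v4) [--+] → (1.0075, -0.292095, 1.0953)–(0.237832, -1.06177, 1.0953)  len=1.0885
  (v3,v4,v2) [-+-] → (0.237832, -1.06177, 1.0953)–(-0.237832, -1.06177, 1.0953)  len=0.4757
  (v4,v9,v5) [+-+] → (1.0075, -0.292095, 1.0953)–(1.0075, 0.292095, 1.0953)  len=0.5842
  (v2,v4,v11) [-+-] → (-0.237832, -1.06177, 1.0953)–(-1.0075, -0.292095, 1.0953)  len=1.0885

Chained into 1 loop(s):
  loop 1: 8 segments, perimeter = 6.4736
Total perimeter = 6.474


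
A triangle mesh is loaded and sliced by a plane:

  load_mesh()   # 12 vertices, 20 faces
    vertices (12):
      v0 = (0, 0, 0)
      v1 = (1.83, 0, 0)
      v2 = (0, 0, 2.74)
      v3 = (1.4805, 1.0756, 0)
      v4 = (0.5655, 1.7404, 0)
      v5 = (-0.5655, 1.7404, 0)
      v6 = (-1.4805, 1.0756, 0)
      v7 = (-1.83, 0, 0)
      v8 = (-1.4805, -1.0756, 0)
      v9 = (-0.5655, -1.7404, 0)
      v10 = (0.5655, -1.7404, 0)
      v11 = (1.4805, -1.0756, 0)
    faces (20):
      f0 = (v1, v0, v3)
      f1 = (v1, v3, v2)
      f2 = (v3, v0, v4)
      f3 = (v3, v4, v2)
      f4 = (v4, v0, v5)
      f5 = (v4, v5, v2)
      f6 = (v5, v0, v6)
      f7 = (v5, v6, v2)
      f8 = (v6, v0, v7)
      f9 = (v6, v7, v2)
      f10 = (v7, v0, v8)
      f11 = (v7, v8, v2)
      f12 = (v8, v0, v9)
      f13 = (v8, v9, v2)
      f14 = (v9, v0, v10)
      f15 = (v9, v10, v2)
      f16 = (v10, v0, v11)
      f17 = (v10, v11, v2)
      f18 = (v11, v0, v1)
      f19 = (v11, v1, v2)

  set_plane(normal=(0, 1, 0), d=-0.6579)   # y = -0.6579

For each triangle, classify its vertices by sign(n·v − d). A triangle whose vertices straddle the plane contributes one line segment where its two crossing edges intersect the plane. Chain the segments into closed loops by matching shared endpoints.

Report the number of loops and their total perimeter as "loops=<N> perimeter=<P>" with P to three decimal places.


loops=1 perimeter=8.104

Straddling triangles (10 of 20):
  (v7,v0,v8) [++-] → (-0.905561, -0.6579, 0)–(-1.61623, -0.6579, 0)  len=0.7107
  (v7,v8,v2) [+-+] → (-1.61623, -0.6579, 0)–(-0.905561, -0.6579, 1.06406)  len=1.2796
  (v8,v0,v9) [-+-] → (-0.905561, -0.6579, 0)–(-0.213768, -0.6579, 0)  len=0.6918
  (v8,v9,v2) [--+] → (-0.213768, -0.6579, 1.70423)–(-0.905561, -0.6579, 1.06406)  len=0.9426
  (v9,v0,v10) [-+-] → (-0.213768, -0.6579, 0)–(0.213768, -0.6579, 0)  len=0.4275
  (v9,v10,v2) [--+] → (0.213768, -0.6579, 1.70423)–(-0.213768, -0.6579, 1.70423)  len=0.4275
  (v10,v0,v11) [-+-] → (0.213768, -0.6579, 0)–(0.905561, -0.6579, 0)  len=0.6918
  (v10,v11,v2) [--+] → (0.905561, -0.6579, 1.06406)–(0.213768, -0.6579, 1.70423)  len=0.9426
  (v11,v0,v1) [-++] → (0.905561, -0.6579, 0)–(1.61623, -0.6579, 0)  len=0.7107
  (v11,v1,v2) [-++] → (1.61623, -0.6579, 0)–(0.905561, -0.6579, 1.06406)  len=1.2796

Chained into 1 loop(s):
  loop 1: 10 segments, perimeter = 8.1042
Total perimeter = 8.104


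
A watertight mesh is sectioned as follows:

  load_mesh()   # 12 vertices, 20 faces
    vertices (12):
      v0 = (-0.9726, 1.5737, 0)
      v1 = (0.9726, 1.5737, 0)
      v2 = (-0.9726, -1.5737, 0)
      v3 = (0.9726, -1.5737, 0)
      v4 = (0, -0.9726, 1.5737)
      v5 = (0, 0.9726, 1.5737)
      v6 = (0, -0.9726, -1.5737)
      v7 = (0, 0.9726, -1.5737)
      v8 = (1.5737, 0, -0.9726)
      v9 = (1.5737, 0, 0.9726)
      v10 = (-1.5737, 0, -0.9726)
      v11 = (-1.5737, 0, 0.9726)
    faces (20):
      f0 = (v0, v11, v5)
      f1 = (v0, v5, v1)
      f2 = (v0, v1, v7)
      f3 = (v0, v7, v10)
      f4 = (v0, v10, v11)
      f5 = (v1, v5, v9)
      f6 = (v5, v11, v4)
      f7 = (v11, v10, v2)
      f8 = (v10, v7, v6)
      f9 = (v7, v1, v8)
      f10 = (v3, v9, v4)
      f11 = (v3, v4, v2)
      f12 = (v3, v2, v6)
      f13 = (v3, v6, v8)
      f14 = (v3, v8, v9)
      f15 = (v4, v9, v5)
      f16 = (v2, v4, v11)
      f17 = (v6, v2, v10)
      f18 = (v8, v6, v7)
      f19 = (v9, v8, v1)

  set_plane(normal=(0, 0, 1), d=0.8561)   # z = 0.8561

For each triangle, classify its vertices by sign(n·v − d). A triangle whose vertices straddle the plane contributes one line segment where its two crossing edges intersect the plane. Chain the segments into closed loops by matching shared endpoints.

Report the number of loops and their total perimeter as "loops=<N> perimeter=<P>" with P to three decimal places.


Straddling triangles (10 of 20):
  (v0,v11,v5) [-++] → (-1.5017, 0.188501, 0.8561)–(-0.443501, 1.2467, 0.8561)  len=1.4965
  (v0,v5,v1) [-+-] → (-0.443501, 1.2467, 0.8561)–(0.443501, 1.2467, 0.8561)  len=0.8870
  (v0,v10,v11) [--+] → (-1.5737, 0, 0.8561)–(-1.5017, 0.188501, 0.8561)  len=0.2018
  (v1,v5,v9) [-++] → (0.443501, 1.2467, 0.8561)–(1.5017, 0.188501, 0.8561)  len=1.4965
  (v11,v10,v2) [+--] → (-1.5737, 0, 0.8561)–(-1.5017, -0.188501, 0.8561)  len=0.2018
  (v3,v9,v4) [-++] → (1.5017, -0.188501, 0.8561)–(0.443501, -1.2467, 0.8561)  len=1.4965
  (v3,v4,v2) [-+-] → (0.443501, -1.2467, 0.8561)–(-0.443501, -1.2467, 0.8561)  len=0.8870
  (v3,v8,v9) [--+] → (1.5737, 0, 0.8561)–(1.5017, -0.188501, 0.8561)  len=0.2018
  (v2,v4,v11) [-++] → (-0.443501, -1.2467, 0.8561)–(-1.5017, -0.188501, 0.8561)  len=1.4965
  (v9,v8,v1) [+--] → (1.5737, 0, 0.8561)–(1.5017, 0.188501, 0.8561)  len=0.2018

Chained into 1 loop(s):
  loop 1: 10 segments, perimeter = 8.5672
Total perimeter = 8.567

loops=1 perimeter=8.567


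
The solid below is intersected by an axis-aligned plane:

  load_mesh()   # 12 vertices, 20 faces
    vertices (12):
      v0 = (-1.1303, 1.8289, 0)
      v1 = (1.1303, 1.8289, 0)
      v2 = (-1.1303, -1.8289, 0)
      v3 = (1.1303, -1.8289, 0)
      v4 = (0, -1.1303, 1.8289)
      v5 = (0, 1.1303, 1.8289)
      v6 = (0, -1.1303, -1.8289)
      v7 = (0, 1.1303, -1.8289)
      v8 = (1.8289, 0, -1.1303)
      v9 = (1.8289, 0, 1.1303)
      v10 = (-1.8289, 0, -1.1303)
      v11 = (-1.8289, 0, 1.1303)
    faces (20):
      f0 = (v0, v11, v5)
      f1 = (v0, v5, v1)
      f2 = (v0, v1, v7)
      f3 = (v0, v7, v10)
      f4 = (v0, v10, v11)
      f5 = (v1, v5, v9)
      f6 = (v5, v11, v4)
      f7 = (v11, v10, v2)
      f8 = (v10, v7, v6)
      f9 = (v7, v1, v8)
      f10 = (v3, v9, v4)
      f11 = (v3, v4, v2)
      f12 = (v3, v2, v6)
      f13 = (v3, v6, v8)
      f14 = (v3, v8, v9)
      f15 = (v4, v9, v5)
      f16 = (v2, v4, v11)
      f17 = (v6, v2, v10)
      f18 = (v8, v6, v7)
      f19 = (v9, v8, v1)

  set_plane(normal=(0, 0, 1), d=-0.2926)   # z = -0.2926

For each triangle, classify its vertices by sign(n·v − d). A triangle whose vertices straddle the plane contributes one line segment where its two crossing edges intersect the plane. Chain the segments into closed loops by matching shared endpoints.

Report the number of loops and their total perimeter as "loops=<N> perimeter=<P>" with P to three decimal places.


Straddling triangles (10 of 20):
  (v0,v1,v7) [++-] → (0.949467, 1.71713, -0.2926)–(-0.949467, 1.71713, -0.2926)  len=1.8989
  (v0,v7,v10) [+--] → (-0.949467, 1.71713, -0.2926)–(-1.31115, 1.35545, -0.2926)  len=0.5115
  (v0,v10,v11) [+-+] → (-1.31115, 1.35545, -0.2926)–(-1.8289, 0, -0.2926)  len=1.4510
  (v11,v10,v2) [+-+] → (-1.8289, 0, -0.2926)–(-1.31115, -1.35545, -0.2926)  len=1.4510
  (v7,v1,v8) [-+-] → (0.949467, 1.71713, -0.2926)–(1.31115, 1.35545, -0.2926)  len=0.5115
  (v3,v2,v6) [++-] → (-0.949467, -1.71713, -0.2926)–(0.949467, -1.71713, -0.2926)  len=1.8989
  (v3,v6,v8) [+--] → (0.949467, -1.71713, -0.2926)–(1.31115, -1.35545, -0.2926)  len=0.5115
  (v3,v8,v9) [+-+] → (1.31115, -1.35545, -0.2926)–(1.8289, 0, -0.2926)  len=1.4510
  (v6,v2,v10) [-+-] → (-0.949467, -1.71713, -0.2926)–(-1.31115, -1.35545, -0.2926)  len=0.5115
  (v9,v8,v1) [+-+] → (1.8289, 0, -0.2926)–(1.31115, 1.35545, -0.2926)  len=1.4510

Chained into 1 loop(s):
  loop 1: 10 segments, perimeter = 11.6477
Total perimeter = 11.648

loops=1 perimeter=11.648


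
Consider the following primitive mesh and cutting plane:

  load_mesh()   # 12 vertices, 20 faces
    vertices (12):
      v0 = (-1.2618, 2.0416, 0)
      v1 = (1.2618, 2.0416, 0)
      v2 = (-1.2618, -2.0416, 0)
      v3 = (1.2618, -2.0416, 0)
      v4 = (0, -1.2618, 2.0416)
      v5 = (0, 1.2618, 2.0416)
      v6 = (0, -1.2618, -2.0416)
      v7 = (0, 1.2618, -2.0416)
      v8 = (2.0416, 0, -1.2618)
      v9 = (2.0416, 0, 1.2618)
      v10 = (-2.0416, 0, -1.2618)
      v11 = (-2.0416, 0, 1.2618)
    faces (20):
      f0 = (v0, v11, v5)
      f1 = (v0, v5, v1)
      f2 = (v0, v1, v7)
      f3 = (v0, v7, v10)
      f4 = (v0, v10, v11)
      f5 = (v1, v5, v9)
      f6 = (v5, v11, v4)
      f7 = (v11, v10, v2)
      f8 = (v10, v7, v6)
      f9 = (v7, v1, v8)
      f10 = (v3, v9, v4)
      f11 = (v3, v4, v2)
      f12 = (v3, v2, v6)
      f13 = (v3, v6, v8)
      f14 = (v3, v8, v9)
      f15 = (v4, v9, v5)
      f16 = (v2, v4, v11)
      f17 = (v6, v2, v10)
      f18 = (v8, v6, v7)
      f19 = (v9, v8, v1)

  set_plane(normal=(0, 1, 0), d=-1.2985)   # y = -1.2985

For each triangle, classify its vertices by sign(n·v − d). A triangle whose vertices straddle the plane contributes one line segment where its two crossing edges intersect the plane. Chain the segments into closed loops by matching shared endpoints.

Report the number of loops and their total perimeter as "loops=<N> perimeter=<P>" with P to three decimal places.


loops=1 perimeter=10.482

Straddling triangles (8 of 20):
  (v11,v10,v2) [++-] → (-1.54563, -1.2985, -0.459269)–(-1.54563, -1.2985, 0.459269)  len=0.9185
  (v3,v9,v4) [-++] → (1.54563, -1.2985, 0.459269)–(0.0593845, -1.2985, 1.94552)  len=2.1019
  (v3,v4,v2) [-+-] → (0.0593845, -1.2985, 1.94552)–(-0.0593845, -1.2985, 1.94552)  len=0.1188
  (v3,v2,v6) [--+] → (-0.0593845, -1.2985, -1.94552)–(0.0593845, -1.2985, -1.94552)  len=0.1188
  (v3,v6,v8) [-++] → (0.0593845, -1.2985, -1.94552)–(1.54563, -1.2985, -0.459269)  len=2.1019
  (v3,v8,v9) [-++] → (1.54563, -1.2985, -0.459269)–(1.54563, -1.2985, 0.459269)  len=0.9185
  (v2,v4,v11) [-++] → (-0.0593845, -1.2985, 1.94552)–(-1.54563, -1.2985, 0.459269)  len=2.1019
  (v6,v2,v10) [+-+] → (-0.0593845, -1.2985, -1.94552)–(-1.54563, -1.2985, -0.459269)  len=2.1019

Chained into 1 loop(s):
  loop 1: 8 segments, perimeter = 10.4821
Total perimeter = 10.482


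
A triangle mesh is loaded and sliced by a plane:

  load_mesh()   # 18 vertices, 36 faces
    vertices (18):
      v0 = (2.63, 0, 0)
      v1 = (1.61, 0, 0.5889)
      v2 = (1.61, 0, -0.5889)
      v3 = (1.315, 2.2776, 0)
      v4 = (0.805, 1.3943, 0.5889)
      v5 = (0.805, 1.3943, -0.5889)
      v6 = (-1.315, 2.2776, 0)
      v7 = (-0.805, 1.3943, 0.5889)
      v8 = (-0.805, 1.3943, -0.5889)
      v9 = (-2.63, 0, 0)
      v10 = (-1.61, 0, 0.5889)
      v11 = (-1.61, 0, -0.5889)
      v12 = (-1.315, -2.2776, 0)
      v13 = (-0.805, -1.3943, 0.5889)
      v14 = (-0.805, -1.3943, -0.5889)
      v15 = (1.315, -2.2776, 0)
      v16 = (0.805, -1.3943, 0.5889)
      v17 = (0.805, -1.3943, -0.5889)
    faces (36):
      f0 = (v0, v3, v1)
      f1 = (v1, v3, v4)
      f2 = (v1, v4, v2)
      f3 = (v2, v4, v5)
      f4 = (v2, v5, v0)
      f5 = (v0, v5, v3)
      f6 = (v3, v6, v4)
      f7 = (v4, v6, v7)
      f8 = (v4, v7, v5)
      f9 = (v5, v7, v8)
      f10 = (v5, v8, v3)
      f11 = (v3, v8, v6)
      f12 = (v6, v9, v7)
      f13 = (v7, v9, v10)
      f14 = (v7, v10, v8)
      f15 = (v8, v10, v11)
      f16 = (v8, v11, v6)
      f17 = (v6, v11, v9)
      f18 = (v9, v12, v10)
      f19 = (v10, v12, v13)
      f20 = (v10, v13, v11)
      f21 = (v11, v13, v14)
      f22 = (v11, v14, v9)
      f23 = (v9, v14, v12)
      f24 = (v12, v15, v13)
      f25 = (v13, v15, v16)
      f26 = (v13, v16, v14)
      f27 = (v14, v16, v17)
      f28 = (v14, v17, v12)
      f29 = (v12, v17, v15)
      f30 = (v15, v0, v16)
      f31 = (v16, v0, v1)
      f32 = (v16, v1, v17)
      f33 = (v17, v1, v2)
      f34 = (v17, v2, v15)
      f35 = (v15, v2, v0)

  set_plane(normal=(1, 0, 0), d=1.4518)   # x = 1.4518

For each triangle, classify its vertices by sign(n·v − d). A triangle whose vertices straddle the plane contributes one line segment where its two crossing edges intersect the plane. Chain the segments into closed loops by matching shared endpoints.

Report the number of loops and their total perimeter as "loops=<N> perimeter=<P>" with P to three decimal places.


loops=2 perimeter=9.804

Straddling triangles (12 of 36):
  (v0,v3,v1) [+-+] → (1.4518, 2.04066, 0)–(1.4518, 1.22141, 0.27309)  len=0.8636
  (v1,v3,v4) [+--] → (1.4518, 1.22141, 0.27309)–(1.4518, 0.27401, 0.5889)  len=0.9987
  (v1,v4,v2) [+-+] → (1.4518, 0.27401, 0.5889)–(1.4518, 0.27401, -0.357437)  len=0.9463
  (v2,v4,v5) [+--] → (1.4518, 0.27401, -0.357437)–(1.4518, 0.27401, -0.5889)  len=0.2315
  (v2,v5,v0) [+-+] → (1.4518, 0.27401, -0.5889)–(1.4518, 0.900145, -0.380187)  len=0.6600
  (v0,v5,v3) [+--] → (1.4518, 0.900145, -0.380187)–(1.4518, 2.04066, 0)  len=1.2022
  (v15,v0,v16) [-+-] → (1.4518, -2.04066, 0)–(1.4518, -0.900145, 0.380187)  len=1.2022
  (v16,v0,v1) [-++] → (1.4518, -0.900145, 0.380187)–(1.4518, -0.27401, 0.5889)  len=0.6600
  (v16,v1,v17) [-+-] → (1.4518, -0.27401, 0.5889)–(1.4518, -0.27401, 0.357437)  len=0.2315
  (v17,v1,v2) [-++] → (1.4518, -0.27401, 0.357437)–(1.4518, -0.27401, -0.5889)  len=0.9463
  (v17,v2,v15) [-+-] → (1.4518, -0.27401, -0.5889)–(1.4518, -1.22141, -0.27309)  len=0.9987
  (v15,v2,v0) [-++] → (1.4518, -1.22141, -0.27309)–(1.4518, -2.04066, 0)  len=0.8636

Chained into 2 loop(s):
  loop 1: 6 segments, perimeter = 4.9022
  loop 2: 6 segments, perimeter = 4.9022
Total perimeter = 9.804


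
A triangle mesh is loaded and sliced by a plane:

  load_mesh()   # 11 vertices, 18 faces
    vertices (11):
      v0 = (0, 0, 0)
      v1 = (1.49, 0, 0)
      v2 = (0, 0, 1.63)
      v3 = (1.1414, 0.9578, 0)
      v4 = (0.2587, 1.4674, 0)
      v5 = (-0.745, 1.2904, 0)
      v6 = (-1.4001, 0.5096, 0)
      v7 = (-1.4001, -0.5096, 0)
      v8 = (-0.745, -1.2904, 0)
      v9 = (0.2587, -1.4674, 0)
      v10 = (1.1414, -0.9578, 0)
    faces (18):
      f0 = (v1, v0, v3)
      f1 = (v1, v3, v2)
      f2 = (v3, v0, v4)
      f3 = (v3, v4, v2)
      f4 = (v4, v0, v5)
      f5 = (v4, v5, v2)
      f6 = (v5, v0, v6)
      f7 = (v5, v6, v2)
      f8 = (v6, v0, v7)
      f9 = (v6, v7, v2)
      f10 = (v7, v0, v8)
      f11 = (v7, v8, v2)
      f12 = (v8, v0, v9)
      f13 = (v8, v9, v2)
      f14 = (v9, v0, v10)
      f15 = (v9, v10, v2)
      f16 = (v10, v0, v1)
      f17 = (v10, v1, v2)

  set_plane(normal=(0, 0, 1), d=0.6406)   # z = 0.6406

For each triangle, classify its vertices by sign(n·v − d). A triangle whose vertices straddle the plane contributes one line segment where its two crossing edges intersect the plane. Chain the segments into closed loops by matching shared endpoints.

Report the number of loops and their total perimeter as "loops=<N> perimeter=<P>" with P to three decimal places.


Straddling triangles (9 of 18):
  (v1,v3,v2) [--+] → (0.692823, 0.581379, 0.6406)–(0.904421, 0, 0.6406)  len=0.6187
  (v3,v4,v2) [--+] → (0.157029, 0.890703, 0.6406)–(0.692823, 0.581379, 0.6406)  len=0.6187
  (v4,v5,v2) [--+] → (-0.45221, 0.783265, 0.6406)–(0.157029, 0.890703, 0.6406)  len=0.6186
  (v5,v6,v2) [--+] → (-0.849852, 0.309324, 0.6406)–(-0.45221, 0.783265, 0.6406)  len=0.6187
  (v6,v7,v2) [--+] → (-0.849852, -0.309324, 0.6406)–(-0.849852, 0.309324, 0.6406)  len=0.6186
  (v7,v8,v2) [--+] → (-0.45221, -0.783265, 0.6406)–(-0.849852, -0.309324, 0.6406)  len=0.6187
  (v8,v9,v2) [--+] → (0.157029, -0.890703, 0.6406)–(-0.45221, -0.783265, 0.6406)  len=0.6186
  (v9,v10,v2) [--+] → (0.692823, -0.581379, 0.6406)–(0.157029, -0.890703, 0.6406)  len=0.6187
  (v10,v1,v2) [--+] → (0.904421, 0, 0.6406)–(0.692823, -0.581379, 0.6406)  len=0.6187

Chained into 1 loop(s):
  loop 1: 9 segments, perimeter = 5.5680
Total perimeter = 5.568

loops=1 perimeter=5.568
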